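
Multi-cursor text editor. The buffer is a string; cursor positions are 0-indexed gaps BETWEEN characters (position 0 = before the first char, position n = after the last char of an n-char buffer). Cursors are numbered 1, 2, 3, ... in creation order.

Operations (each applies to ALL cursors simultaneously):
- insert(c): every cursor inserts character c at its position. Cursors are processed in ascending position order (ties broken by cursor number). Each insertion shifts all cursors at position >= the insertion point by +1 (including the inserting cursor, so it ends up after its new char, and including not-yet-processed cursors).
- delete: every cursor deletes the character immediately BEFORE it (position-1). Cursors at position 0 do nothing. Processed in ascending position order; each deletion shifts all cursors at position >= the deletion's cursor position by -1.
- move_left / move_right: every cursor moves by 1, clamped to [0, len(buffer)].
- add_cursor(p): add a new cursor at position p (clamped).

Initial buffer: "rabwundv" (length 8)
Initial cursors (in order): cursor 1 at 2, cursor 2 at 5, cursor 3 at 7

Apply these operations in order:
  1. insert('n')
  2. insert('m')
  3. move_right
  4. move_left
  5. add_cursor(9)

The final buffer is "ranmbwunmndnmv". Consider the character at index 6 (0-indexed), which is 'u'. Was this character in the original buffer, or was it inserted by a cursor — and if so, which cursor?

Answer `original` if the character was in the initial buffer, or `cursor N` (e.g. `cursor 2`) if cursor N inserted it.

Answer: original

Derivation:
After op 1 (insert('n')): buffer="ranbwunndnv" (len 11), cursors c1@3 c2@7 c3@10, authorship ..1...2..3.
After op 2 (insert('m')): buffer="ranmbwunmndnmv" (len 14), cursors c1@4 c2@9 c3@13, authorship ..11...22..33.
After op 3 (move_right): buffer="ranmbwunmndnmv" (len 14), cursors c1@5 c2@10 c3@14, authorship ..11...22..33.
After op 4 (move_left): buffer="ranmbwunmndnmv" (len 14), cursors c1@4 c2@9 c3@13, authorship ..11...22..33.
After op 5 (add_cursor(9)): buffer="ranmbwunmndnmv" (len 14), cursors c1@4 c2@9 c4@9 c3@13, authorship ..11...22..33.
Authorship (.=original, N=cursor N): . . 1 1 . . . 2 2 . . 3 3 .
Index 6: author = original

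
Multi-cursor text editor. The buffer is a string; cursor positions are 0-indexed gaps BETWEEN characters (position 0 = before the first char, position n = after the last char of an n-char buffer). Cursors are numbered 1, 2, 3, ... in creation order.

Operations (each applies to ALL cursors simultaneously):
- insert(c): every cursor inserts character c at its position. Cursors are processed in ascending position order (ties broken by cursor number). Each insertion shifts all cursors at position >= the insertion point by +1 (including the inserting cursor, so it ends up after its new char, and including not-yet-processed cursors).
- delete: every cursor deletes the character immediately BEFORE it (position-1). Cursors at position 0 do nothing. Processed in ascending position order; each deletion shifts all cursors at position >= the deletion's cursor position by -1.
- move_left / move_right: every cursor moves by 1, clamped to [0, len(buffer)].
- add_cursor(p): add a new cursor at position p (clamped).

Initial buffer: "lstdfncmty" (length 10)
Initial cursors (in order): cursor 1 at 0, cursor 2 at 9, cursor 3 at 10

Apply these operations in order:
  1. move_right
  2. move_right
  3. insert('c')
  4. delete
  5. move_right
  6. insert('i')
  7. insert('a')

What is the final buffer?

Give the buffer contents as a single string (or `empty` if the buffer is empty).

Answer: lstiadfncmtyiiaa

Derivation:
After op 1 (move_right): buffer="lstdfncmty" (len 10), cursors c1@1 c2@10 c3@10, authorship ..........
After op 2 (move_right): buffer="lstdfncmty" (len 10), cursors c1@2 c2@10 c3@10, authorship ..........
After op 3 (insert('c')): buffer="lsctdfncmtycc" (len 13), cursors c1@3 c2@13 c3@13, authorship ..1........23
After op 4 (delete): buffer="lstdfncmty" (len 10), cursors c1@2 c2@10 c3@10, authorship ..........
After op 5 (move_right): buffer="lstdfncmty" (len 10), cursors c1@3 c2@10 c3@10, authorship ..........
After op 6 (insert('i')): buffer="lstidfncmtyii" (len 13), cursors c1@4 c2@13 c3@13, authorship ...1.......23
After op 7 (insert('a')): buffer="lstiadfncmtyiiaa" (len 16), cursors c1@5 c2@16 c3@16, authorship ...11.......2323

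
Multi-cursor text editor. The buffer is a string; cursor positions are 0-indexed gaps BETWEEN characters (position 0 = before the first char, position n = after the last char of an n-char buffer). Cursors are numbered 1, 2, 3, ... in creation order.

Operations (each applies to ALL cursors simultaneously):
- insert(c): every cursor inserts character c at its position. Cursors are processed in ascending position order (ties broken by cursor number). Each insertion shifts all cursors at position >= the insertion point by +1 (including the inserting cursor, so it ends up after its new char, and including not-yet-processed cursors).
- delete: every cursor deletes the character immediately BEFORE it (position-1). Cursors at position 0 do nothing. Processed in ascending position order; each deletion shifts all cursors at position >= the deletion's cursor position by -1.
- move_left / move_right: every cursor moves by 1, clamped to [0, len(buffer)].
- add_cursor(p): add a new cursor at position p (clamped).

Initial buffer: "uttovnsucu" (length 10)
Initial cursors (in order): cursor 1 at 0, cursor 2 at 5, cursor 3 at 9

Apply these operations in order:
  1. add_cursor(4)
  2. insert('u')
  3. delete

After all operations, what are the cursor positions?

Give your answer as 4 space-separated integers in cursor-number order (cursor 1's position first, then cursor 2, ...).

After op 1 (add_cursor(4)): buffer="uttovnsucu" (len 10), cursors c1@0 c4@4 c2@5 c3@9, authorship ..........
After op 2 (insert('u')): buffer="uuttouvunsucuu" (len 14), cursors c1@1 c4@6 c2@8 c3@13, authorship 1....4.2....3.
After op 3 (delete): buffer="uttovnsucu" (len 10), cursors c1@0 c4@4 c2@5 c3@9, authorship ..........

Answer: 0 5 9 4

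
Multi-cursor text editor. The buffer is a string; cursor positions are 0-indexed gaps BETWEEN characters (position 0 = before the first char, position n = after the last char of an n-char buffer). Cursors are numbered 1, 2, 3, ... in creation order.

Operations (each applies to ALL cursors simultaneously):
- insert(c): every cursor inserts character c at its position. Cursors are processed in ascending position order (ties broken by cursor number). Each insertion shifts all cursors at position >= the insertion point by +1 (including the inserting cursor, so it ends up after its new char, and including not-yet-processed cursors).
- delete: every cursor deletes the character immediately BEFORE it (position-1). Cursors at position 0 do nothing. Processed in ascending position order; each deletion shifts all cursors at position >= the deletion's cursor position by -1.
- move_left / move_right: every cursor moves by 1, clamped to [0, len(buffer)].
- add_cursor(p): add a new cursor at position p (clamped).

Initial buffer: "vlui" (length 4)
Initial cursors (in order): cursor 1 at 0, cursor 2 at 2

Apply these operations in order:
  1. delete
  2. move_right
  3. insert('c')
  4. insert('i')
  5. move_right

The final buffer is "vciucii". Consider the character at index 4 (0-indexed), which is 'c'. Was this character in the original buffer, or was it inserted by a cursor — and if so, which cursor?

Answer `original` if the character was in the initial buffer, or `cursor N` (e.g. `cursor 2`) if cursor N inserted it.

Answer: cursor 2

Derivation:
After op 1 (delete): buffer="vui" (len 3), cursors c1@0 c2@1, authorship ...
After op 2 (move_right): buffer="vui" (len 3), cursors c1@1 c2@2, authorship ...
After op 3 (insert('c')): buffer="vcuci" (len 5), cursors c1@2 c2@4, authorship .1.2.
After op 4 (insert('i')): buffer="vciucii" (len 7), cursors c1@3 c2@6, authorship .11.22.
After op 5 (move_right): buffer="vciucii" (len 7), cursors c1@4 c2@7, authorship .11.22.
Authorship (.=original, N=cursor N): . 1 1 . 2 2 .
Index 4: author = 2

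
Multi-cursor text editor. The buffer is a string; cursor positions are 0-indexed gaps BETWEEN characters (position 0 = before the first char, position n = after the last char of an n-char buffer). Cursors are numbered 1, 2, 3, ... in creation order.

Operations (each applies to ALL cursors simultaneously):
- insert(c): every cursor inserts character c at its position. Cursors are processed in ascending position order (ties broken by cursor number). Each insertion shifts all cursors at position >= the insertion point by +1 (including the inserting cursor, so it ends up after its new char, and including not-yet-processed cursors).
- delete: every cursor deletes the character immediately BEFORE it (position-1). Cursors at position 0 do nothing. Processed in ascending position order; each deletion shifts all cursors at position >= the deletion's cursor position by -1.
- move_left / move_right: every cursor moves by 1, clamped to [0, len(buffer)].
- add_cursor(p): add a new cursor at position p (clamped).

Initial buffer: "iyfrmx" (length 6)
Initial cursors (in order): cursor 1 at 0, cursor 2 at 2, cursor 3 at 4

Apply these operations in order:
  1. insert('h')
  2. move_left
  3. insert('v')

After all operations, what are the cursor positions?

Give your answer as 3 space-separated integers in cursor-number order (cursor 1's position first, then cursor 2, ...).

After op 1 (insert('h')): buffer="hiyhfrhmx" (len 9), cursors c1@1 c2@4 c3@7, authorship 1..2..3..
After op 2 (move_left): buffer="hiyhfrhmx" (len 9), cursors c1@0 c2@3 c3@6, authorship 1..2..3..
After op 3 (insert('v')): buffer="vhiyvhfrvhmx" (len 12), cursors c1@1 c2@5 c3@9, authorship 11..22..33..

Answer: 1 5 9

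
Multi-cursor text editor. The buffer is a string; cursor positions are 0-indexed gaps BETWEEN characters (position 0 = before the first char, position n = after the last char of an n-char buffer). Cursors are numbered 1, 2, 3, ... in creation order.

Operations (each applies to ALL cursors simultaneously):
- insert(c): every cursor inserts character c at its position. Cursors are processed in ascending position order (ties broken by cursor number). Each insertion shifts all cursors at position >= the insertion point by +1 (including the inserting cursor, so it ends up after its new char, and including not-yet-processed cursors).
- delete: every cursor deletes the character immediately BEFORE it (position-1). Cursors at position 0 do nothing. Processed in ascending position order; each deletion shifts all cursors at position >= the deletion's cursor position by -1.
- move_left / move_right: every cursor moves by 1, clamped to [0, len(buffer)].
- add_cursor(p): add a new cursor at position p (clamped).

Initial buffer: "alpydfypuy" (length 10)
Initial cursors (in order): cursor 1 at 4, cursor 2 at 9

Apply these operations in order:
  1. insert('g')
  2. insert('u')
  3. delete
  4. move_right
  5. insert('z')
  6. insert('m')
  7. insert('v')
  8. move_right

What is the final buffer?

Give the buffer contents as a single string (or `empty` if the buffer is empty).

Answer: alpygdzmvfypugyzmv

Derivation:
After op 1 (insert('g')): buffer="alpygdfypugy" (len 12), cursors c1@5 c2@11, authorship ....1.....2.
After op 2 (insert('u')): buffer="alpygudfypuguy" (len 14), cursors c1@6 c2@13, authorship ....11.....22.
After op 3 (delete): buffer="alpygdfypugy" (len 12), cursors c1@5 c2@11, authorship ....1.....2.
After op 4 (move_right): buffer="alpygdfypugy" (len 12), cursors c1@6 c2@12, authorship ....1.....2.
After op 5 (insert('z')): buffer="alpygdzfypugyz" (len 14), cursors c1@7 c2@14, authorship ....1.1....2.2
After op 6 (insert('m')): buffer="alpygdzmfypugyzm" (len 16), cursors c1@8 c2@16, authorship ....1.11....2.22
After op 7 (insert('v')): buffer="alpygdzmvfypugyzmv" (len 18), cursors c1@9 c2@18, authorship ....1.111....2.222
After op 8 (move_right): buffer="alpygdzmvfypugyzmv" (len 18), cursors c1@10 c2@18, authorship ....1.111....2.222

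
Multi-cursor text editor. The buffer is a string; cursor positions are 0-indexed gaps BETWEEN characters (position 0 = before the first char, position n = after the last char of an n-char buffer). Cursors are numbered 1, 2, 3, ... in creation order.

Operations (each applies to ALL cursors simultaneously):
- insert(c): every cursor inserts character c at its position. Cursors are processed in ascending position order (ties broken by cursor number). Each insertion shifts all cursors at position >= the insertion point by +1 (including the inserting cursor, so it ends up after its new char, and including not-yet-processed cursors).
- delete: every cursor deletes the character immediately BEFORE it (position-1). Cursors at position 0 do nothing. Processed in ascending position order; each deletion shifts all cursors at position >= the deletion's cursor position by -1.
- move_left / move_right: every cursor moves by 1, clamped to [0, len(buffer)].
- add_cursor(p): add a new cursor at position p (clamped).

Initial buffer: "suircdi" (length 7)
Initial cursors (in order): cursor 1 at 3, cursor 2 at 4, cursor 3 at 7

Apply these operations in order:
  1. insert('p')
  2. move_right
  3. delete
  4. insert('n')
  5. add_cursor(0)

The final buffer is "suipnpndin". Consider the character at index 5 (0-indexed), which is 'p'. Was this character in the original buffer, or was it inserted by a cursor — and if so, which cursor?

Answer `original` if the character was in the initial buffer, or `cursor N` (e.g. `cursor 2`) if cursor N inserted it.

After op 1 (insert('p')): buffer="suiprpcdip" (len 10), cursors c1@4 c2@6 c3@10, authorship ...1.2...3
After op 2 (move_right): buffer="suiprpcdip" (len 10), cursors c1@5 c2@7 c3@10, authorship ...1.2...3
After op 3 (delete): buffer="suippdi" (len 7), cursors c1@4 c2@5 c3@7, authorship ...12..
After op 4 (insert('n')): buffer="suipnpndin" (len 10), cursors c1@5 c2@7 c3@10, authorship ...1122..3
After op 5 (add_cursor(0)): buffer="suipnpndin" (len 10), cursors c4@0 c1@5 c2@7 c3@10, authorship ...1122..3
Authorship (.=original, N=cursor N): . . . 1 1 2 2 . . 3
Index 5: author = 2

Answer: cursor 2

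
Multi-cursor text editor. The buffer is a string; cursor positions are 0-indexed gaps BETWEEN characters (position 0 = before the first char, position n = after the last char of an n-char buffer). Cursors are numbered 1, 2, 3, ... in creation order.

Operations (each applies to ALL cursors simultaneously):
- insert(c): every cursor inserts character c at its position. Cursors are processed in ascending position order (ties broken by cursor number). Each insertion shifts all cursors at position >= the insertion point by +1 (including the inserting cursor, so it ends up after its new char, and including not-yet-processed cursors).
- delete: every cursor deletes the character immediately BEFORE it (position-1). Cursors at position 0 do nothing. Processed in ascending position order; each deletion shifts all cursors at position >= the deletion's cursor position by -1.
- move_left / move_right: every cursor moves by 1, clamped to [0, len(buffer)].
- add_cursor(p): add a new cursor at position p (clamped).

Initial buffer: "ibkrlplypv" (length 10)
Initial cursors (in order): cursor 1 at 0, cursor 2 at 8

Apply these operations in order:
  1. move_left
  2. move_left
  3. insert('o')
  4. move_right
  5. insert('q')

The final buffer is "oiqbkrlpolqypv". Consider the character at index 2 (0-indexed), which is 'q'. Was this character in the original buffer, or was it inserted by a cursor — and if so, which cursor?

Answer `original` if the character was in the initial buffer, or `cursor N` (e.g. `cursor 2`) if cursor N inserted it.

After op 1 (move_left): buffer="ibkrlplypv" (len 10), cursors c1@0 c2@7, authorship ..........
After op 2 (move_left): buffer="ibkrlplypv" (len 10), cursors c1@0 c2@6, authorship ..........
After op 3 (insert('o')): buffer="oibkrlpolypv" (len 12), cursors c1@1 c2@8, authorship 1......2....
After op 4 (move_right): buffer="oibkrlpolypv" (len 12), cursors c1@2 c2@9, authorship 1......2....
After op 5 (insert('q')): buffer="oiqbkrlpolqypv" (len 14), cursors c1@3 c2@11, authorship 1.1.....2.2...
Authorship (.=original, N=cursor N): 1 . 1 . . . . . 2 . 2 . . .
Index 2: author = 1

Answer: cursor 1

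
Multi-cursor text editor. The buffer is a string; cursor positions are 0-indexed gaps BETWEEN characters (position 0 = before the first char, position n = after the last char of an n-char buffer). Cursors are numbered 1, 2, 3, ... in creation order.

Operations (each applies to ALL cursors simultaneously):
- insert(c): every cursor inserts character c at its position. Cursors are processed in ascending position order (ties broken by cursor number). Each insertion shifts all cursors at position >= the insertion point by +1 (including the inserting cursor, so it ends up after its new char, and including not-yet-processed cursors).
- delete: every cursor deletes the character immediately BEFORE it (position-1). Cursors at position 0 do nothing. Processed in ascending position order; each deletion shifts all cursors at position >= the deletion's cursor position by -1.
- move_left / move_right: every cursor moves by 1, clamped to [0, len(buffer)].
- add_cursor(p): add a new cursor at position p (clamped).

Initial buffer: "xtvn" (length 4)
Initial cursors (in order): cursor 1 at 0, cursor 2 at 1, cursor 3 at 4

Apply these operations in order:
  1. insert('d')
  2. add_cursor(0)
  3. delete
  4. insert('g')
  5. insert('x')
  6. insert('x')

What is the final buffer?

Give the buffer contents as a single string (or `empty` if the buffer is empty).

After op 1 (insert('d')): buffer="dxdtvnd" (len 7), cursors c1@1 c2@3 c3@7, authorship 1.2...3
After op 2 (add_cursor(0)): buffer="dxdtvnd" (len 7), cursors c4@0 c1@1 c2@3 c3@7, authorship 1.2...3
After op 3 (delete): buffer="xtvn" (len 4), cursors c1@0 c4@0 c2@1 c3@4, authorship ....
After op 4 (insert('g')): buffer="ggxgtvng" (len 8), cursors c1@2 c4@2 c2@4 c3@8, authorship 14.2...3
After op 5 (insert('x')): buffer="ggxxxgxtvngx" (len 12), cursors c1@4 c4@4 c2@7 c3@12, authorship 1414.22...33
After op 6 (insert('x')): buffer="ggxxxxxgxxtvngxx" (len 16), cursors c1@6 c4@6 c2@10 c3@16, authorship 141414.222...333

Answer: ggxxxxxgxxtvngxx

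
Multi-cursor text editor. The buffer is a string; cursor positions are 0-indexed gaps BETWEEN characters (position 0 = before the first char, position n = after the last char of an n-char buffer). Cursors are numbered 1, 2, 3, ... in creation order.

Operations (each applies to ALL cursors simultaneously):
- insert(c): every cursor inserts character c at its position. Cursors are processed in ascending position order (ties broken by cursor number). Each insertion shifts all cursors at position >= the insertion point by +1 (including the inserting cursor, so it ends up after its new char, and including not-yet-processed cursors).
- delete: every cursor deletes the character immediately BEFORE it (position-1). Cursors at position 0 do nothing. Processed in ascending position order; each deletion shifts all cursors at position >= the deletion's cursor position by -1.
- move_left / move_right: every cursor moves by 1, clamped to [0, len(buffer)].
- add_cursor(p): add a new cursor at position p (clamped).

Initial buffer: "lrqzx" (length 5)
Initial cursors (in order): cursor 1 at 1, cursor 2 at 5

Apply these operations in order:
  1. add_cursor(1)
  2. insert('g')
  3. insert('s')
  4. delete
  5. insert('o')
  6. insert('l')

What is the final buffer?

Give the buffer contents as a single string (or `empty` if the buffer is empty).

Answer: lggoollrqzxgol

Derivation:
After op 1 (add_cursor(1)): buffer="lrqzx" (len 5), cursors c1@1 c3@1 c2@5, authorship .....
After op 2 (insert('g')): buffer="lggrqzxg" (len 8), cursors c1@3 c3@3 c2@8, authorship .13....2
After op 3 (insert('s')): buffer="lggssrqzxgs" (len 11), cursors c1@5 c3@5 c2@11, authorship .1313....22
After op 4 (delete): buffer="lggrqzxg" (len 8), cursors c1@3 c3@3 c2@8, authorship .13....2
After op 5 (insert('o')): buffer="lggoorqzxgo" (len 11), cursors c1@5 c3@5 c2@11, authorship .1313....22
After op 6 (insert('l')): buffer="lggoollrqzxgol" (len 14), cursors c1@7 c3@7 c2@14, authorship .131313....222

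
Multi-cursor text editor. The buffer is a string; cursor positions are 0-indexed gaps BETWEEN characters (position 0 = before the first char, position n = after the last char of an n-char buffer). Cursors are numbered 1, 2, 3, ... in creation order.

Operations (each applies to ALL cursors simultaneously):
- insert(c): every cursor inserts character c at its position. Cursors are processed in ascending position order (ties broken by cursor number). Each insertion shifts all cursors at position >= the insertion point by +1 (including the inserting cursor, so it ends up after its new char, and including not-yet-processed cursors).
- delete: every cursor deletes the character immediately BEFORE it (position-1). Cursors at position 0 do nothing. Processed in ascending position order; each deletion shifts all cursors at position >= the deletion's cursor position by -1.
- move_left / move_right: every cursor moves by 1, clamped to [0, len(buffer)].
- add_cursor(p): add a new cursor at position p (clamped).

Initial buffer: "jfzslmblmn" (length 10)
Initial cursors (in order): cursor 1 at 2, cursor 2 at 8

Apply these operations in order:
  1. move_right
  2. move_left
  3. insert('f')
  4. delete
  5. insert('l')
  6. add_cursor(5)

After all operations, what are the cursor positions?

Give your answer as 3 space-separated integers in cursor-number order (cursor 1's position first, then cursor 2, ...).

After op 1 (move_right): buffer="jfzslmblmn" (len 10), cursors c1@3 c2@9, authorship ..........
After op 2 (move_left): buffer="jfzslmblmn" (len 10), cursors c1@2 c2@8, authorship ..........
After op 3 (insert('f')): buffer="jffzslmblfmn" (len 12), cursors c1@3 c2@10, authorship ..1......2..
After op 4 (delete): buffer="jfzslmblmn" (len 10), cursors c1@2 c2@8, authorship ..........
After op 5 (insert('l')): buffer="jflzslmbllmn" (len 12), cursors c1@3 c2@10, authorship ..1......2..
After op 6 (add_cursor(5)): buffer="jflzslmbllmn" (len 12), cursors c1@3 c3@5 c2@10, authorship ..1......2..

Answer: 3 10 5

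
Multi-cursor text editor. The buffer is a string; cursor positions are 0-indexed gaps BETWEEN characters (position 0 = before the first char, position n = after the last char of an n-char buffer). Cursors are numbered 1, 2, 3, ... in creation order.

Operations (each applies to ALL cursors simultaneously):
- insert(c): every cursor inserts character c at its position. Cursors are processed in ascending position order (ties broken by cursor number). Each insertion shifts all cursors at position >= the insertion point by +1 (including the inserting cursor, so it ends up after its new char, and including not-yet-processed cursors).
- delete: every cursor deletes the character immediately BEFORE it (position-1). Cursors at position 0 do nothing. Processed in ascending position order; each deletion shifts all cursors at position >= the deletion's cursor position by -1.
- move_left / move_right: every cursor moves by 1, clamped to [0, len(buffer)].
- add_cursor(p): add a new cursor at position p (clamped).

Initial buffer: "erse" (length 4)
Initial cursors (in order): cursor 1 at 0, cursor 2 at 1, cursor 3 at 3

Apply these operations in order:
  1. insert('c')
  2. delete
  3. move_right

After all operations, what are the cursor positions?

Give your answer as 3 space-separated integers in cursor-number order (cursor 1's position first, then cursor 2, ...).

After op 1 (insert('c')): buffer="cecrsce" (len 7), cursors c1@1 c2@3 c3@6, authorship 1.2..3.
After op 2 (delete): buffer="erse" (len 4), cursors c1@0 c2@1 c3@3, authorship ....
After op 3 (move_right): buffer="erse" (len 4), cursors c1@1 c2@2 c3@4, authorship ....

Answer: 1 2 4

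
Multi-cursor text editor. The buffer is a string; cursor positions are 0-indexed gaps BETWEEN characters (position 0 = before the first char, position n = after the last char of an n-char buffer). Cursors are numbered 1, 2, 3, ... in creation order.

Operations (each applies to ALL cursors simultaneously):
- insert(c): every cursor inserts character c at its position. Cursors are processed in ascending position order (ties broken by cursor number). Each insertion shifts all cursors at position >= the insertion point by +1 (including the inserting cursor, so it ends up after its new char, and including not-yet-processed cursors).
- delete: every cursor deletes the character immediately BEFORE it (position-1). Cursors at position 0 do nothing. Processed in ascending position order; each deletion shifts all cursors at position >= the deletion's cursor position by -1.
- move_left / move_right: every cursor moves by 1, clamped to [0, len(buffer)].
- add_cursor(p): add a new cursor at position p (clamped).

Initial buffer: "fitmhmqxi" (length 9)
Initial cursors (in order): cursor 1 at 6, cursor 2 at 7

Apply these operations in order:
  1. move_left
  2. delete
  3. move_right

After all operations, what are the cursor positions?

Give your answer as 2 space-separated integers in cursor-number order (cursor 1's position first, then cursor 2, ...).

After op 1 (move_left): buffer="fitmhmqxi" (len 9), cursors c1@5 c2@6, authorship .........
After op 2 (delete): buffer="fitmqxi" (len 7), cursors c1@4 c2@4, authorship .......
After op 3 (move_right): buffer="fitmqxi" (len 7), cursors c1@5 c2@5, authorship .......

Answer: 5 5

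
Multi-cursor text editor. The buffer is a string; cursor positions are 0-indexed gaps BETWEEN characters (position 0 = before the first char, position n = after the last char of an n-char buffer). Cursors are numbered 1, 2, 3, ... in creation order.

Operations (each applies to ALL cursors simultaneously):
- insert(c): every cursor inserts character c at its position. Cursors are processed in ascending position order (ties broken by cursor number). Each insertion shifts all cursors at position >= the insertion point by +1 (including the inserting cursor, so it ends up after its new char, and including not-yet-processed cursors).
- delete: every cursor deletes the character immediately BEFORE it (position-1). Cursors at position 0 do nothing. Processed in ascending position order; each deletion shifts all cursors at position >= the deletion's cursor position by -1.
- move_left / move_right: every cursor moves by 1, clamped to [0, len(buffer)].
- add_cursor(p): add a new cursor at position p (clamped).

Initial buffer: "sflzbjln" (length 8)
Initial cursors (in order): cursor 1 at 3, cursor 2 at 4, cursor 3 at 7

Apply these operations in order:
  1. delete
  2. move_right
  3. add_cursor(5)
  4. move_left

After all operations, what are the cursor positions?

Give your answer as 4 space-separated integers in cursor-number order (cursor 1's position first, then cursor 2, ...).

After op 1 (delete): buffer="sfbjn" (len 5), cursors c1@2 c2@2 c3@4, authorship .....
After op 2 (move_right): buffer="sfbjn" (len 5), cursors c1@3 c2@3 c3@5, authorship .....
After op 3 (add_cursor(5)): buffer="sfbjn" (len 5), cursors c1@3 c2@3 c3@5 c4@5, authorship .....
After op 4 (move_left): buffer="sfbjn" (len 5), cursors c1@2 c2@2 c3@4 c4@4, authorship .....

Answer: 2 2 4 4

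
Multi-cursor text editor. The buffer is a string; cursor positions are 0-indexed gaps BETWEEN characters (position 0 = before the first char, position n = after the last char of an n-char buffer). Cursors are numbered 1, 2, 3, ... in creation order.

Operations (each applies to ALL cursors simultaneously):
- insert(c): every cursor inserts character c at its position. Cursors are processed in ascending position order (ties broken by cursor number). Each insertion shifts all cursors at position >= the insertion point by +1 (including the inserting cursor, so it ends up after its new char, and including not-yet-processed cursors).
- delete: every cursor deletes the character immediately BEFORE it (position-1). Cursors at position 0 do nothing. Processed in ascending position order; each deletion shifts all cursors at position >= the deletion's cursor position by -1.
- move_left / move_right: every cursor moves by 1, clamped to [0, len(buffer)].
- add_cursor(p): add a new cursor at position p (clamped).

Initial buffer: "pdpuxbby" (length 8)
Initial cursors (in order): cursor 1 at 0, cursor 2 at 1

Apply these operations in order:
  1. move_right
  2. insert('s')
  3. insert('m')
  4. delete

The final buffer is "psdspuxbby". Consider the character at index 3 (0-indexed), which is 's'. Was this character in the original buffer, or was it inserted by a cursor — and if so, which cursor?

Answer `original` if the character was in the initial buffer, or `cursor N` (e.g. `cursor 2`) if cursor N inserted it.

Answer: cursor 2

Derivation:
After op 1 (move_right): buffer="pdpuxbby" (len 8), cursors c1@1 c2@2, authorship ........
After op 2 (insert('s')): buffer="psdspuxbby" (len 10), cursors c1@2 c2@4, authorship .1.2......
After op 3 (insert('m')): buffer="psmdsmpuxbby" (len 12), cursors c1@3 c2@6, authorship .11.22......
After op 4 (delete): buffer="psdspuxbby" (len 10), cursors c1@2 c2@4, authorship .1.2......
Authorship (.=original, N=cursor N): . 1 . 2 . . . . . .
Index 3: author = 2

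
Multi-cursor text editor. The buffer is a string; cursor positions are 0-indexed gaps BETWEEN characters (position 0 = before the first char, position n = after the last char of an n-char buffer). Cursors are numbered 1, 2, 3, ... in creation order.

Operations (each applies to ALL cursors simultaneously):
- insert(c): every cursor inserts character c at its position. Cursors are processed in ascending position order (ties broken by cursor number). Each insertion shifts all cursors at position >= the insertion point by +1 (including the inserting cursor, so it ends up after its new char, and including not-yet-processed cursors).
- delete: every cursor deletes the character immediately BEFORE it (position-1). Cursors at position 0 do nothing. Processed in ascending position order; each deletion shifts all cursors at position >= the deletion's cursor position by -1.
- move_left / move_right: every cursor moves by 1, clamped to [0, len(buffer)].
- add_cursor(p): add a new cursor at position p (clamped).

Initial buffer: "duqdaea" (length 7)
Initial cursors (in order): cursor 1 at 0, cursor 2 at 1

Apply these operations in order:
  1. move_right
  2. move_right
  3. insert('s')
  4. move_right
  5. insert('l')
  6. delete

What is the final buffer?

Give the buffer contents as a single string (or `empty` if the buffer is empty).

After op 1 (move_right): buffer="duqdaea" (len 7), cursors c1@1 c2@2, authorship .......
After op 2 (move_right): buffer="duqdaea" (len 7), cursors c1@2 c2@3, authorship .......
After op 3 (insert('s')): buffer="dusqsdaea" (len 9), cursors c1@3 c2@5, authorship ..1.2....
After op 4 (move_right): buffer="dusqsdaea" (len 9), cursors c1@4 c2@6, authorship ..1.2....
After op 5 (insert('l')): buffer="dusqlsdlaea" (len 11), cursors c1@5 c2@8, authorship ..1.12.2...
After op 6 (delete): buffer="dusqsdaea" (len 9), cursors c1@4 c2@6, authorship ..1.2....

Answer: dusqsdaea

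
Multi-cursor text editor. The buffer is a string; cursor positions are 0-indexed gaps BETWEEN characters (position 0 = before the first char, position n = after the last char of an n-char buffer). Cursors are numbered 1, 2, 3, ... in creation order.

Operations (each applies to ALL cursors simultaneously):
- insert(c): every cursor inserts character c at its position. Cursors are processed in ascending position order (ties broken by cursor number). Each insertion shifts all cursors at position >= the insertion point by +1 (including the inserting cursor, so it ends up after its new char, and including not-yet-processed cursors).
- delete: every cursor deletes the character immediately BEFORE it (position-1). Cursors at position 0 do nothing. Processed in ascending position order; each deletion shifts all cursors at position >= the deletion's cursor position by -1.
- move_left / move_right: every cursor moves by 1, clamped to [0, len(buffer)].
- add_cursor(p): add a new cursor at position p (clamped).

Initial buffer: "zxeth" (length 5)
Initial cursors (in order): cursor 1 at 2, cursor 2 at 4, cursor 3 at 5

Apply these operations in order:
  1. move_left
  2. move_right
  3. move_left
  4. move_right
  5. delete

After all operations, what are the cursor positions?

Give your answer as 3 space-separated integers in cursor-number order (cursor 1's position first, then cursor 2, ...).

Answer: 1 2 2

Derivation:
After op 1 (move_left): buffer="zxeth" (len 5), cursors c1@1 c2@3 c3@4, authorship .....
After op 2 (move_right): buffer="zxeth" (len 5), cursors c1@2 c2@4 c3@5, authorship .....
After op 3 (move_left): buffer="zxeth" (len 5), cursors c1@1 c2@3 c3@4, authorship .....
After op 4 (move_right): buffer="zxeth" (len 5), cursors c1@2 c2@4 c3@5, authorship .....
After op 5 (delete): buffer="ze" (len 2), cursors c1@1 c2@2 c3@2, authorship ..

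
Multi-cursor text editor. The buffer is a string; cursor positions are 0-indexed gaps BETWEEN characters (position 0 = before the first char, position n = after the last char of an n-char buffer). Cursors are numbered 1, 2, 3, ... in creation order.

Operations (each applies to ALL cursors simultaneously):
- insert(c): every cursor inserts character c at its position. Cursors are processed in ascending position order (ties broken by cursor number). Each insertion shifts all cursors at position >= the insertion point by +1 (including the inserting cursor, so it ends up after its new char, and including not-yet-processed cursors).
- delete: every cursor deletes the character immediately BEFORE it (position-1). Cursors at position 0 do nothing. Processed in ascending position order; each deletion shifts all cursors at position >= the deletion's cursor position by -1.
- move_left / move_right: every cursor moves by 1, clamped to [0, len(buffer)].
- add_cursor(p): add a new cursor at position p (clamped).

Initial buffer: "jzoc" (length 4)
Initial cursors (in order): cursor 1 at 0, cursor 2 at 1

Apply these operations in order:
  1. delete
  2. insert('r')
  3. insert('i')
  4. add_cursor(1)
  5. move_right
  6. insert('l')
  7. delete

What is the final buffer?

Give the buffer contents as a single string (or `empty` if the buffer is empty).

After op 1 (delete): buffer="zoc" (len 3), cursors c1@0 c2@0, authorship ...
After op 2 (insert('r')): buffer="rrzoc" (len 5), cursors c1@2 c2@2, authorship 12...
After op 3 (insert('i')): buffer="rriizoc" (len 7), cursors c1@4 c2@4, authorship 1212...
After op 4 (add_cursor(1)): buffer="rriizoc" (len 7), cursors c3@1 c1@4 c2@4, authorship 1212...
After op 5 (move_right): buffer="rriizoc" (len 7), cursors c3@2 c1@5 c2@5, authorship 1212...
After op 6 (insert('l')): buffer="rrliizlloc" (len 10), cursors c3@3 c1@8 c2@8, authorship 12312.12..
After op 7 (delete): buffer="rriizoc" (len 7), cursors c3@2 c1@5 c2@5, authorship 1212...

Answer: rriizoc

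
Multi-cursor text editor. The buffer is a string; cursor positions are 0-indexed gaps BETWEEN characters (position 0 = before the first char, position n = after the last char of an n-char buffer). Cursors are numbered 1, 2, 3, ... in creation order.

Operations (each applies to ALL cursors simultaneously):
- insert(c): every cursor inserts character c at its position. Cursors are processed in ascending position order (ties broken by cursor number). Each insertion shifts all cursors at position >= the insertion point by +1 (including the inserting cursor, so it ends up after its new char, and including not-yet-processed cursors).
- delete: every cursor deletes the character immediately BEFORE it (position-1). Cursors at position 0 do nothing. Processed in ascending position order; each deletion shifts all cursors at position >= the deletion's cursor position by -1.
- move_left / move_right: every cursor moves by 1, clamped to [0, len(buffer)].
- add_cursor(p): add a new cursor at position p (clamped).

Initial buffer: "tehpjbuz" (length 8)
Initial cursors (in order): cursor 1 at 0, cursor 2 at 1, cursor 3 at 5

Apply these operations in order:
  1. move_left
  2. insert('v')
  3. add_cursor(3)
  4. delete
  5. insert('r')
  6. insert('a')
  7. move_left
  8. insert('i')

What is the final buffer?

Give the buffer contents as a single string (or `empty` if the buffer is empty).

After op 1 (move_left): buffer="tehpjbuz" (len 8), cursors c1@0 c2@0 c3@4, authorship ........
After op 2 (insert('v')): buffer="vvtehpvjbuz" (len 11), cursors c1@2 c2@2 c3@7, authorship 12....3....
After op 3 (add_cursor(3)): buffer="vvtehpvjbuz" (len 11), cursors c1@2 c2@2 c4@3 c3@7, authorship 12....3....
After op 4 (delete): buffer="ehpjbuz" (len 7), cursors c1@0 c2@0 c4@0 c3@3, authorship .......
After op 5 (insert('r')): buffer="rrrehprjbuz" (len 11), cursors c1@3 c2@3 c4@3 c3@7, authorship 124...3....
After op 6 (insert('a')): buffer="rrraaaehprajbuz" (len 15), cursors c1@6 c2@6 c4@6 c3@11, authorship 124124...33....
After op 7 (move_left): buffer="rrraaaehprajbuz" (len 15), cursors c1@5 c2@5 c4@5 c3@10, authorship 124124...33....
After op 8 (insert('i')): buffer="rrraaiiiaehpriajbuz" (len 19), cursors c1@8 c2@8 c4@8 c3@14, authorship 124121244...333....

Answer: rrraaiiiaehpriajbuz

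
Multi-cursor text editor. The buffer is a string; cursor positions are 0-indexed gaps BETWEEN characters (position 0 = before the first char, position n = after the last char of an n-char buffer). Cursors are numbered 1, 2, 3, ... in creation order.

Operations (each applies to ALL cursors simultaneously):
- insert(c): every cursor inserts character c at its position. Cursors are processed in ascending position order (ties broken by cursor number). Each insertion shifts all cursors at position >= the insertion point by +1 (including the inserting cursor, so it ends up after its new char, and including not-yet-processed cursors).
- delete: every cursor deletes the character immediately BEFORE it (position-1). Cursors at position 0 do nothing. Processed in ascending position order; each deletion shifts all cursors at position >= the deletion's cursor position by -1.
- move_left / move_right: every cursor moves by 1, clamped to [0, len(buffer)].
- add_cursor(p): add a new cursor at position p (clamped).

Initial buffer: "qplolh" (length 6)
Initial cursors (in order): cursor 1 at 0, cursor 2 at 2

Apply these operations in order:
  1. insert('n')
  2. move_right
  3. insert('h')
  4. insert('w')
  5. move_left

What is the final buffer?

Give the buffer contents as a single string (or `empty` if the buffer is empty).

After op 1 (insert('n')): buffer="nqpnlolh" (len 8), cursors c1@1 c2@4, authorship 1..2....
After op 2 (move_right): buffer="nqpnlolh" (len 8), cursors c1@2 c2@5, authorship 1..2....
After op 3 (insert('h')): buffer="nqhpnlholh" (len 10), cursors c1@3 c2@7, authorship 1.1.2.2...
After op 4 (insert('w')): buffer="nqhwpnlhwolh" (len 12), cursors c1@4 c2@9, authorship 1.11.2.22...
After op 5 (move_left): buffer="nqhwpnlhwolh" (len 12), cursors c1@3 c2@8, authorship 1.11.2.22...

Answer: nqhwpnlhwolh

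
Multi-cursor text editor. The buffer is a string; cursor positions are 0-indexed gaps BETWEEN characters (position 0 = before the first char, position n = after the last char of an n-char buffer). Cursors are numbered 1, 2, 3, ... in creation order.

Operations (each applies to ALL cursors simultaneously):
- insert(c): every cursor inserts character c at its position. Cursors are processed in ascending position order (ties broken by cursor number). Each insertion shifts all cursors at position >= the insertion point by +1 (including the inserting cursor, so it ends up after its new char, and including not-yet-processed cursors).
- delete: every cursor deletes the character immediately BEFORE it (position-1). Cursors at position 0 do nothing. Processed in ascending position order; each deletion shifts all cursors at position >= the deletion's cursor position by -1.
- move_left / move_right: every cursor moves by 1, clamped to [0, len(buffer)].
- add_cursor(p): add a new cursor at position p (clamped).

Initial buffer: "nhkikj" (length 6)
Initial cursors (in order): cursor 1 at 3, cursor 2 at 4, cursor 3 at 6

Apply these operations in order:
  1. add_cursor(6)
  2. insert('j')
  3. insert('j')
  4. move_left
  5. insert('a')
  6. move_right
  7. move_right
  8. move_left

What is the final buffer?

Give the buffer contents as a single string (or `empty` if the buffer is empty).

Answer: nhkjajijajkjjjjaaj

Derivation:
After op 1 (add_cursor(6)): buffer="nhkikj" (len 6), cursors c1@3 c2@4 c3@6 c4@6, authorship ......
After op 2 (insert('j')): buffer="nhkjijkjjj" (len 10), cursors c1@4 c2@6 c3@10 c4@10, authorship ...1.2..34
After op 3 (insert('j')): buffer="nhkjjijjkjjjjj" (len 14), cursors c1@5 c2@8 c3@14 c4@14, authorship ...11.22..3434
After op 4 (move_left): buffer="nhkjjijjkjjjjj" (len 14), cursors c1@4 c2@7 c3@13 c4@13, authorship ...11.22..3434
After op 5 (insert('a')): buffer="nhkjajijajkjjjjaaj" (len 18), cursors c1@5 c2@9 c3@17 c4@17, authorship ...111.222..343344
After op 6 (move_right): buffer="nhkjajijajkjjjjaaj" (len 18), cursors c1@6 c2@10 c3@18 c4@18, authorship ...111.222..343344
After op 7 (move_right): buffer="nhkjajijajkjjjjaaj" (len 18), cursors c1@7 c2@11 c3@18 c4@18, authorship ...111.222..343344
After op 8 (move_left): buffer="nhkjajijajkjjjjaaj" (len 18), cursors c1@6 c2@10 c3@17 c4@17, authorship ...111.222..343344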